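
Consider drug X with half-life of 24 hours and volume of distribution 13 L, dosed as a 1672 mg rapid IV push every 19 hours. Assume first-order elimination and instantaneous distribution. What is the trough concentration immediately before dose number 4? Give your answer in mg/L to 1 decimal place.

f = (1/2)^(τ/t½) = (1/2)^(19/24) ≈ 0.5777.
C₀ = D/Vd = 1672/13 ≈ 128.615 mg/L.
Before the 4th dose, 3 doses have been given. Superposition: Cmin = C₀·(f + f² + … + f^3).
≈ 128.615 × (0.5777 + 0.3337 + 0.1928) ≈ 128.615 × 1.1042 ≈ 142.017 mg/L.

142.0 mg/L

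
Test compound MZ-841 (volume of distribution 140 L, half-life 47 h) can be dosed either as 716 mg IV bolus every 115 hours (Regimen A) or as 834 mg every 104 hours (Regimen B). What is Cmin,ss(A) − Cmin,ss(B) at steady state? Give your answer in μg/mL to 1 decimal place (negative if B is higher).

Regimen A: f = (1/2)^(115/47) ≈ 0.1834; Cmin,ss = (716/140)·f/(1−f) ≈ 1.149 μg/mL.
Regimen B: f = (1/2)^(104/47) ≈ 0.2157; Cmin,ss = (834/140)·f/(1−f) ≈ 1.638 μg/mL.
Difference ≈ 1.149 − 1.638 ≈ -0.489 μg/mL.

-0.5 μg/mL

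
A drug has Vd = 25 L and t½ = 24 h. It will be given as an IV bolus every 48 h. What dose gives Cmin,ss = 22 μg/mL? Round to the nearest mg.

τ/t½ = 48/24 ≈ 2, so f = (1/2)^(48/24) ≈ 0.250000.
Cmin,ss = (D/Vd)·f/(1−f), so D = Cmin,ss·Vd·(1−f)/f.
D = 22 × 25 × (1−f)/f ≈ 22 × 25 × 3.00000 ≈ 1650.00 mg.

1650 mg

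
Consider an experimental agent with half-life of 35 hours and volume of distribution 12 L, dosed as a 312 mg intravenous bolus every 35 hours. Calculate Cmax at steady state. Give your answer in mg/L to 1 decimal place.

τ = 35 h = 1 half-life, so f = (1/2)^1 = 0.5.
Accumulation ratio R = 1/(1 − f) = 1/0.5 = 2/1.
Single-dose peak C₀ = D/Vd = 312/12 = 26 mg/L.
Steady-state peak Cmax,ss = C₀·R = 26 × 2/1 ≈ 52.000 mg/L.

52.0 mg/L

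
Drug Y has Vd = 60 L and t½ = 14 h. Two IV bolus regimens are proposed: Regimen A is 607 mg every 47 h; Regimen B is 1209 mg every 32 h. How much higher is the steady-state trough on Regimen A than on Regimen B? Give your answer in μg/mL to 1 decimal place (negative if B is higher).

Regimen A: f = (1/2)^(47/14) ≈ 0.0976; Cmin,ss = (607/60)·f/(1−f) ≈ 1.094 μg/mL.
Regimen B: f = (1/2)^(32/14) ≈ 0.2051; Cmin,ss = (1209/60)·f/(1−f) ≈ 5.199 μg/mL.
Difference ≈ 1.094 − 5.199 ≈ -4.105 μg/mL.

-4.1 μg/mL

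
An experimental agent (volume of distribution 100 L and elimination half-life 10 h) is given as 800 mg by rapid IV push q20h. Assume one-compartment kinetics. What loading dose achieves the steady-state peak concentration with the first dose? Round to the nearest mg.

1067 mg

f = (1/2)^(20/10) ≈ 0.250000; accumulation ratio R = 1/(1−f) ≈ 1.33333.
Loading dose to hit Cmax,ss on first dose: D_load = D_maint·R ≈ 800 × 1.33333 ≈ 1066.66 mg.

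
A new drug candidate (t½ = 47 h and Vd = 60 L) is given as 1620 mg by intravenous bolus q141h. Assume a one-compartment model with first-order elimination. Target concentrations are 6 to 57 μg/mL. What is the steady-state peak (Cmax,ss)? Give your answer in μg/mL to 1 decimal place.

τ = 141 h = 3 half-lives, so f = (1/2)^3 = 0.125.
At steady state, R = 1/(1 − 0.125) = 8/7.
Single-dose peak C₀ = D/Vd = 1620/60 = 27 μg/mL.
Steady-state peak Cmax,ss = C₀·R = 27 × 8/7 ≈ 30.857 μg/mL.
Peak 30.9 μg/mL vs MTC 57 μg/mL: below toxic threshold.

30.9 μg/mL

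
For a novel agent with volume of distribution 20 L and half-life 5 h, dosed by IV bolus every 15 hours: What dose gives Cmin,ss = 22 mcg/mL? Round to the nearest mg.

3080 mg

τ/t½ = 15/5 ≈ 3, so f = (1/2)^(15/5) ≈ 0.125000.
Cmin,ss = (D/Vd)·f/(1−f), so D = Cmin,ss·Vd·(1−f)/f.
D = 22 × 20 × (1−f)/f ≈ 22 × 20 × 7.00000 ≈ 3080.00 mg.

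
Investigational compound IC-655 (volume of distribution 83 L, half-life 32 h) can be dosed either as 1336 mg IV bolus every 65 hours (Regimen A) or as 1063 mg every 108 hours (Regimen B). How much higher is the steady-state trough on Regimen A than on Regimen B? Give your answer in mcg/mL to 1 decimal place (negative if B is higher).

Regimen A: f = (1/2)^(65/32) ≈ 0.2446; Cmin,ss = (1336/83)·f/(1−f) ≈ 5.212 mcg/mL.
Regimen B: f = (1/2)^(108/32) ≈ 0.0964; Cmin,ss = (1063/83)·f/(1−f) ≈ 1.366 mcg/mL.
Difference ≈ 5.212 − 1.366 ≈ 3.846 mcg/mL.

3.8 mcg/mL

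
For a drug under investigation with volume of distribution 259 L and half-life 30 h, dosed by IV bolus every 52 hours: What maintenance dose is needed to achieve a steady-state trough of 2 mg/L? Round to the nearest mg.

1204 mg

τ/t½ = 52/30 ≈ 1.7333, so f = (1/2)^(52/30) ≈ 0.300756.
Cmin,ss = (D/Vd)·f/(1−f), so D = Cmin,ss·Vd·(1−f)/f.
D = 2 × 259 × (1−f)/f ≈ 2 × 259 × 2.32495 ≈ 1204.32 mg.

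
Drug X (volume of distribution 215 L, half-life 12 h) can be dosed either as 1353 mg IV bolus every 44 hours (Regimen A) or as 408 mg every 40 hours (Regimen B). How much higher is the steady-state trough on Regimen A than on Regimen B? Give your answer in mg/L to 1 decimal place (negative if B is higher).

Regimen A: f = (1/2)^(44/12) ≈ 0.0787; Cmin,ss = (1353/215)·f/(1−f) ≈ 0.538 mg/L.
Regimen B: f = (1/2)^(40/12) ≈ 0.0992; Cmin,ss = (408/215)·f/(1−f) ≈ 0.209 mg/L.
Difference ≈ 0.538 − 0.209 ≈ 0.329 mg/L.

0.3 mg/L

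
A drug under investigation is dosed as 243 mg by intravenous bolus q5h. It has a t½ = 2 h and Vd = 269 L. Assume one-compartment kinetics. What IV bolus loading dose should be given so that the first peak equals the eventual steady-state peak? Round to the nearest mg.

f = (1/2)^(5/2) ≈ 0.176777; accumulation ratio R = 1/(1−f) ≈ 1.21474.
Loading dose to hit Cmax,ss on first dose: D_load = D_maint·R ≈ 243 × 1.21474 ≈ 295.18 mg.

295 mg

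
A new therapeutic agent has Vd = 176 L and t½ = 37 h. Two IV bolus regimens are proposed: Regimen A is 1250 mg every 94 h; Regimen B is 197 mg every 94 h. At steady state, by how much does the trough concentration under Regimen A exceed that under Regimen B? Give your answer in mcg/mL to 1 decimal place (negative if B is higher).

Regimen A: f = (1/2)^(94/37) ≈ 0.1719; Cmin,ss = (1250/176)·f/(1−f) ≈ 1.474 mcg/mL.
Regimen B: f = (1/2)^(94/37) ≈ 0.1719; Cmin,ss = (197/176)·f/(1−f) ≈ 0.232 mcg/mL.
Difference ≈ 1.474 − 0.232 ≈ 1.242 mcg/mL.

1.2 mcg/mL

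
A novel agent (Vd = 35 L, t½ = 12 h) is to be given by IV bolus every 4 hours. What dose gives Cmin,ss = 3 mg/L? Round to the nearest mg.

27 mg

τ/t½ = 4/12 ≈ 0.33333, so f = (1/2)^(4/12) ≈ 0.793701.
Cmin,ss = (D/Vd)·f/(1−f), so D = Cmin,ss·Vd·(1−f)/f.
D = 3 × 35 × (1−f)/f ≈ 3 × 35 × 0.25992 ≈ 27.29 mg.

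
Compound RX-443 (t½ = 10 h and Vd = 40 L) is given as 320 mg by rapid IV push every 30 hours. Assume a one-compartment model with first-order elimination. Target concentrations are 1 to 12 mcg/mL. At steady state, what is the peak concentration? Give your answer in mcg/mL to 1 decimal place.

9.1 mcg/mL

The dosing interval is 3 half-lives, so f = 2^(−3) = 0.125.
Accumulation ratio R = 1/(1 − f) = 1/0.875 = 8/7.
Single-dose peak C₀ = D/Vd = 320/40 = 8 mcg/mL.
Steady-state peak Cmax,ss = C₀·R = 8 × 8/7 ≈ 9.143 mcg/mL.
Peak 9.1 mcg/mL vs MTC 12 mcg/mL: below toxic threshold.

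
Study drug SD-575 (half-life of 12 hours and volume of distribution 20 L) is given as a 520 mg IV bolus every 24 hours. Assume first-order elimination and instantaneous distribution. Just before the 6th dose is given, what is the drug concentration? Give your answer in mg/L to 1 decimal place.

8.7 mg/L

f = (1/2)^(τ/t½) = (1/2)^(24/12) ≈ 0.2500.
C₀ = D/Vd = 520/20 ≈ 26.000 mg/L.
Before the 6th dose, 5 doses have been given. Superposition: Cmin = C₀·(f + f² + … + f^5).
≈ 26.000 × (0.2500 + 0.0625 + 0.0156 + 0.0039 + 0.0010) ≈ 26.000 × 0.3330 ≈ 8.658 mg/L.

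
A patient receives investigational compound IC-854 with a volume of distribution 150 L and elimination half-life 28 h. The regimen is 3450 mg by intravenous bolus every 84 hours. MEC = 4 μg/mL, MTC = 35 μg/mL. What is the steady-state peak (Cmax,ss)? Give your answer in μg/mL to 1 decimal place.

26.3 μg/mL

τ = 84 h = 3 half-lives, so f = (1/2)^3 = 0.125.
Accumulation ratio R = 1/(1 − f) = 1/0.875 = 8/7.
Single-dose peak C₀ = D/Vd = 3450/150 = 23 μg/mL.
Steady-state peak Cmax,ss = C₀·R = 23 × 8/7 ≈ 26.286 μg/mL.
Peak 26.3 μg/mL vs MTC 35 μg/mL: below toxic threshold.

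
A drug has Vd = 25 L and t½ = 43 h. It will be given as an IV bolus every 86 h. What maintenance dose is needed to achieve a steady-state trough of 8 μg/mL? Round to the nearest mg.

600 mg

τ/t½ = 86/43 ≈ 2, so f = (1/2)^(86/43) ≈ 0.250000.
Cmin,ss = (D/Vd)·f/(1−f), so D = Cmin,ss·Vd·(1−f)/f.
D = 8 × 25 × (1−f)/f ≈ 8 × 25 × 3.00000 ≈ 600.00 mg.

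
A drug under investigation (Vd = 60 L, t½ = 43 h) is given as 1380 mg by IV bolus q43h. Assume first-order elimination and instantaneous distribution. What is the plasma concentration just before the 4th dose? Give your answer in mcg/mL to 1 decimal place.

20.1 mcg/mL

f = (1/2)^(τ/t½) = (1/2)^(43/43) ≈ 0.5000.
C₀ = D/Vd = 1380/60 ≈ 23.000 mcg/mL.
Before the 4th dose, 3 doses have been given. Superposition: Cmin = C₀·(f + f² + … + f^3).
≈ 23.000 × (0.5000 + 0.2500 + 0.1250) ≈ 23.000 × 0.8750 ≈ 20.125 mcg/mL.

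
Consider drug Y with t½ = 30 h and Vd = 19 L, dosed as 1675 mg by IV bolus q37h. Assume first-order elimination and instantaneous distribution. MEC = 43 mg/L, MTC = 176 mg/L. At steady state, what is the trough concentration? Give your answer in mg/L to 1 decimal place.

τ/t½ = 37/30 ≈ 1.2333, so fraction remaining f = (1/2)^(37/30) ≈ 0.4253.
Each bolus raises the concentration by D/Vd = 1675/19 ≈ 88.158 mg/L.
Steady-state trough Cmin,ss = C₀·f/(1−f) ≈ 88.158 × 0.4253/0.5747 ≈ 65.240 mg/L.
Trough 65.2 mg/L vs MEC 43 mg/L: adequate.

65.2 mg/L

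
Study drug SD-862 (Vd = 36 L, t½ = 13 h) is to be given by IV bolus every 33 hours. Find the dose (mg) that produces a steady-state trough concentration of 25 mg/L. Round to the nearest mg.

τ/t½ = 33/13 ≈ 2.5385, so f = (1/2)^(33/13) ≈ 0.172126.
Cmin,ss = (D/Vd)·f/(1−f), so D = Cmin,ss·Vd·(1−f)/f.
D = 25 × 36 × (1−f)/f ≈ 25 × 36 × 4.80970 ≈ 4328.73 mg.

4329 mg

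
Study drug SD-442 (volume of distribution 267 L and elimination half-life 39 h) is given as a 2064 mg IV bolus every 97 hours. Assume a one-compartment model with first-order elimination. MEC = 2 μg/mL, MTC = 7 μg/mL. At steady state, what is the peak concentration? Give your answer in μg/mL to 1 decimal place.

9.4 μg/mL

Over one 97-h interval, 97/39 ≈ 2.4872 half-lives elapse, leaving f ≈ 0.1784 of each dose.
At steady state, accumulation factor R = 1/(1 − e^(−kτ)) ≈ 1.2171.
Each bolus raises the concentration by D/Vd = 2064/267 ≈ 7.730 μg/mL.
Steady-state peak Cmax,ss = C₀·R ≈ 7.730 × 1.2171 ≈ 9.408 μg/mL.
Peak 9.4 μg/mL vs MTC 7 μg/mL: exceeds toxic threshold.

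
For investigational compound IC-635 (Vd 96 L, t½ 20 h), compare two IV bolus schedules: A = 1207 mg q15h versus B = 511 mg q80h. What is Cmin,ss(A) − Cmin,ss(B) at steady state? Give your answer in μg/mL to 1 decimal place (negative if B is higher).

18.1 μg/mL

Regimen A: f = (1/2)^(15/20) ≈ 0.5946; Cmin,ss = (1207/96)·f/(1−f) ≈ 18.441 μg/mL.
Regimen B: f = (1/2)^(80/20) ≈ 0.0625; Cmin,ss = (511/96)·f/(1−f) ≈ 0.355 μg/mL.
Difference ≈ 18.441 − 0.355 ≈ 18.086 μg/mL.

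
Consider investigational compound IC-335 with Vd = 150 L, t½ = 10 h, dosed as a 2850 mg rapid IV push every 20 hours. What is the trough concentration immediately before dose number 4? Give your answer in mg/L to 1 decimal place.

6.2 mg/L

f = (1/2)^(τ/t½) = (1/2)^(20/10) ≈ 0.2500.
C₀ = D/Vd = 2850/150 ≈ 19.000 mg/L.
Before the 4th dose, 3 doses have been given. Superposition: Cmin = C₀·(f + f² + … + f^3).
≈ 19.000 × (0.2500 + 0.0625 + 0.0156) ≈ 19.000 × 0.3281 ≈ 6.234 mg/L.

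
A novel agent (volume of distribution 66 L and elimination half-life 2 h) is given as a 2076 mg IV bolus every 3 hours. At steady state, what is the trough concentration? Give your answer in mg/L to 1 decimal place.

k = ln2/t½ = ln2/2 ≈ 0.346574 h⁻¹; fraction remaining f = e^(−kτ) = e^(−0.346574×3) ≈ 0.3536.
Single-dose peak C₀ = D/Vd = 2076/66 ≈ 31.455 mg/L.
Steady-state trough Cmin,ss = C₀·f/(1−f) ≈ 31.455 × 0.3536/0.6464 ≈ 17.207 mg/L.

17.2 mg/L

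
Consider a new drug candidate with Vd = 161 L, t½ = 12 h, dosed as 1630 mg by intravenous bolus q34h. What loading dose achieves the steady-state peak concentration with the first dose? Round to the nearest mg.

f = (1/2)^(34/12) ≈ 0.140308; accumulation ratio R = 1/(1−f) ≈ 1.16321.
Loading dose to hit Cmax,ss on first dose: D_load = D_maint·R ≈ 1630 × 1.16321 ≈ 1896.03 mg.

1896 mg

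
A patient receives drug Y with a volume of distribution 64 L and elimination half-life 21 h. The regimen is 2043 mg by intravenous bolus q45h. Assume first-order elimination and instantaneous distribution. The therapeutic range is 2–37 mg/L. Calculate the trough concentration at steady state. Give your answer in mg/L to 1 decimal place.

9.3 mg/L

k = ln2/t½ = ln2/21 ≈ 0.033007 h⁻¹; fraction remaining f = e^(−kτ) = e^(−0.033007×45) ≈ 0.2264.
At steady state, accumulation factor R = 1/(1 − e^(−kτ)) ≈ 1.2927.
Single-dose peak C₀ = D/Vd = 2043/64 ≈ 31.922 mg/L.
Cmax,ss = C₀/(1 − f) ≈ 31.922/0.7736 ≈ 41.264 mg/L.
One interval later, Cmin,ss = Cmax,ss·e^(−kτ) ≈ 41.264 × 0.2264 ≈ 9.342 mg/L.
Trough 9.3 mg/L vs MEC 2 mg/L: adequate.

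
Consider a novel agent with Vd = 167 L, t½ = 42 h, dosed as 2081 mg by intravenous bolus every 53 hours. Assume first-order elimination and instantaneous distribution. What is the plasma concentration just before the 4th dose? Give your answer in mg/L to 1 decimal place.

f = (1/2)^(τ/t½) = (1/2)^(53/42) ≈ 0.4170.
C₀ = D/Vd = 2081/167 ≈ 12.461 mg/L.
Before the 4th dose, 3 doses have been given. Superposition: Cmin = C₀·(f + f² + … + f^3).
≈ 12.461 × (0.4170 + 0.1739 + 0.0725) ≈ 12.461 × 0.6634 ≈ 8.267 mg/L.

8.3 mg/L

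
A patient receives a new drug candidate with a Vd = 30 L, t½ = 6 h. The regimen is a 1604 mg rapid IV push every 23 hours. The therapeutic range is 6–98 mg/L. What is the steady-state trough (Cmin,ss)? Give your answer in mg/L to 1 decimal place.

4.0 mg/L

τ/t½ = 23/6 ≈ 3.8333, so fraction remaining f = (1/2)^(23/6) ≈ 0.0702.
Single-dose peak C₀ = D/Vd = 1604/30 ≈ 53.467 mg/L.
Steady-state trough Cmin,ss = C₀·f/(1−f) ≈ 53.467 × 0.0702/0.9298 ≈ 4.037 mg/L.
Trough 4.0 mg/L vs MEC 6 mg/L: subtherapeutic.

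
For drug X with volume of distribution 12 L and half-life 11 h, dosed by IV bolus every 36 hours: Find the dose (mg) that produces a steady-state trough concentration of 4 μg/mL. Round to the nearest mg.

τ/t½ = 36/11 ≈ 3.2727, so f = (1/2)^(36/11) ≈ 0.103469.
Cmin,ss = (D/Vd)·f/(1−f), so D = Cmin,ss·Vd·(1−f)/f.
D = 4 × 12 × (1−f)/f ≈ 4 × 12 × 8.66473 ≈ 415.91 mg.

416 mg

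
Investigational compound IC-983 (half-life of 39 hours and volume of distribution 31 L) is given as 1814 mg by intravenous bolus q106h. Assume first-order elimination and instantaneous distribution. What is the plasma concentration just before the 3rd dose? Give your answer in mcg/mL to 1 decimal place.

10.2 mcg/mL

f = (1/2)^(τ/t½) = (1/2)^(106/39) ≈ 0.1520.
C₀ = D/Vd = 1814/31 ≈ 58.516 mcg/mL.
Before the 3rd dose, 2 doses have been given. Superposition: Cmin = C₀·(f + f²).
≈ 58.516 × (0.1520 + 0.0231) ≈ 58.516 × 0.1751 ≈ 10.246 mcg/mL.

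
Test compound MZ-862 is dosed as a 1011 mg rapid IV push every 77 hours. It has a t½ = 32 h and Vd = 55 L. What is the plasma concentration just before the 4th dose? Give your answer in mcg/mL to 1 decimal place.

f = (1/2)^(τ/t½) = (1/2)^(77/32) ≈ 0.1886.
C₀ = D/Vd = 1011/55 ≈ 18.382 mcg/mL.
Before the 4th dose, 3 doses have been given. Superposition: Cmin = C₀·(f + f² + … + f^3).
≈ 18.382 × (0.1886 + 0.0356 + 0.0067) ≈ 18.382 × 0.2309 ≈ 4.244 mcg/mL.

4.2 mcg/mL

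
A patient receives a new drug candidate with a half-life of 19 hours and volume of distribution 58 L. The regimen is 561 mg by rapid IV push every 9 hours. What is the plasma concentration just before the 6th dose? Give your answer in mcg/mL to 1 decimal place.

f = (1/2)^(τ/t½) = (1/2)^(9/19) ≈ 0.7201.
C₀ = D/Vd = 561/58 ≈ 9.672 mcg/mL.
Before the 6th dose, 5 doses have been given. Superposition: Cmin = C₀·(f + f² + … + f^5).
≈ 9.672 × (0.7201 + 0.5185 + 0.3734 + 0.2689 + 0.1936) ≈ 9.672 × 2.0745 ≈ 20.065 mcg/mL.

20.1 mcg/mL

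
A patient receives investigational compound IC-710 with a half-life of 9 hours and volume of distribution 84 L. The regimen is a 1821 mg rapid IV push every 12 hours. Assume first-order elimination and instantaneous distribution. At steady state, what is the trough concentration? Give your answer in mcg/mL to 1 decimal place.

Over one 12-h interval, 12/9 ≈ 1.3333 half-lives elapse, leaving f ≈ 0.3969 of each dose.
At steady state, accumulation factor R = 1/(1 − e^(−kτ)) ≈ 1.6581.
Each bolus raises the concentration by D/Vd = 1821/84 ≈ 21.679 mcg/mL.
Steady-state peak Cmax,ss = C₀·R ≈ 21.679 × 1.6581 ≈ 35.946 mcg/mL.
Steady-state trough Cmin,ss = Cmax,ss·f ≈ 35.946 × 0.3969 ≈ 14.267 mcg/mL.

14.3 mcg/mL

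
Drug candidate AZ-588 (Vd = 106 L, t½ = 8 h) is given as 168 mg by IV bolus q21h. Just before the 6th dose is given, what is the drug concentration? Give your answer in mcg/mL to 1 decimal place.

0.3 mcg/mL

f = (1/2)^(τ/t½) = (1/2)^(21/8) ≈ 0.1621.
C₀ = D/Vd = 168/106 ≈ 1.585 mcg/mL.
Before the 6th dose, 5 doses have been given. Superposition: Cmin = C₀·(f + f² + … + f^5).
≈ 1.585 × (0.1621 + 0.0263 + 0.0043 + 0.0007 + 0.0001) ≈ 1.585 × 0.1935 ≈ 0.307 mcg/mL.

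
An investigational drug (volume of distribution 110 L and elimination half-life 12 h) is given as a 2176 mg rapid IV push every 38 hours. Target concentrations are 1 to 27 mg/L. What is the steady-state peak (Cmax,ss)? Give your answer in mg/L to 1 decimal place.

22.3 mg/L

τ/t½ = 38/12 ≈ 3.1667, so fraction remaining f = (1/2)^(38/12) ≈ 0.1114.
Accumulation ratio R = 1/(1 − f) ≈ 1/0.8886 ≈ 1.1254.
Single-dose peak C₀ = D/Vd = 2176/110 ≈ 19.782 mg/L.
Steady-state peak Cmax,ss = C₀·R ≈ 19.782 × 1.1254 ≈ 22.263 mg/L.
Peak 22.3 mg/L vs MTC 27 mg/L: below toxic threshold.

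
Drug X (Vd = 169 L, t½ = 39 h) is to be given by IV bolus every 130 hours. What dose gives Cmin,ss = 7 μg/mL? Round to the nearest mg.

τ/t½ = 130/39 ≈ 3.3333, so f = (1/2)^(130/39) ≈ 0.099213.
Cmin,ss = (D/Vd)·f/(1−f), so D = Cmin,ss·Vd·(1−f)/f.
D = 7 × 169 × (1−f)/f ≈ 7 × 169 × 9.07932 ≈ 10740.84 mg.

10741 mg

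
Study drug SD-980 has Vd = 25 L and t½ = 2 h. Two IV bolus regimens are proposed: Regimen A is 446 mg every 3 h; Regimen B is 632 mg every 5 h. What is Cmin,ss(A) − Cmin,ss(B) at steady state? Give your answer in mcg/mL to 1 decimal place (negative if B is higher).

4.3 mcg/mL

Regimen A: f = (1/2)^(3/2) ≈ 0.3536; Cmin,ss = (446/25)·f/(1−f) ≈ 9.759 mcg/mL.
Regimen B: f = (1/2)^(5/2) ≈ 0.1768; Cmin,ss = (632/25)·f/(1−f) ≈ 5.429 mcg/mL.
Difference ≈ 9.759 − 5.429 ≈ 4.330 mcg/mL.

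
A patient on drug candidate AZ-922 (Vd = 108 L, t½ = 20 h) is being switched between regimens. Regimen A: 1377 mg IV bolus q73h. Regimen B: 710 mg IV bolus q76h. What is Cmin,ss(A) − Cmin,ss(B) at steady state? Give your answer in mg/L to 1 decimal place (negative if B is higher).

0.6 mg/L

Regimen A: f = (1/2)^(73/20) ≈ 0.0797; Cmin,ss = (1377/108)·f/(1−f) ≈ 1.104 mg/L.
Regimen B: f = (1/2)^(76/20) ≈ 0.0718; Cmin,ss = (710/108)·f/(1−f) ≈ 0.509 mg/L.
Difference ≈ 1.104 − 0.509 ≈ 0.595 mg/L.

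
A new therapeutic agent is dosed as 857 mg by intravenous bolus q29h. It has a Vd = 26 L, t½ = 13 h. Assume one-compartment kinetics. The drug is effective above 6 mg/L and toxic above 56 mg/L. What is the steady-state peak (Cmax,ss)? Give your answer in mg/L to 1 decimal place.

Over one 29-h interval, 29/13 ≈ 2.2308 half-lives elapse, leaving f ≈ 0.2130 of each dose.
Accumulation ratio R = 1/(1 − f) ≈ 1/0.7870 ≈ 1.2706.
Single-dose peak C₀ = D/Vd = 857/26 ≈ 32.962 mg/L.
Steady-state peak Cmax,ss = C₀·R ≈ 32.962 × 1.2706 ≈ 41.882 mg/L.
Peak 41.9 mg/L vs MTC 56 mg/L: below toxic threshold.

41.9 mg/L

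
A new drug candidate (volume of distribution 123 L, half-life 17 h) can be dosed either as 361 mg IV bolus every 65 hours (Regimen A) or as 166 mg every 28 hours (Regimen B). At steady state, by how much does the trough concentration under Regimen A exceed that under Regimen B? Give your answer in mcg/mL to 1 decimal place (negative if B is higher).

-0.4 mcg/mL

Regimen A: f = (1/2)^(65/17) ≈ 0.0706; Cmin,ss = (361/123)·f/(1−f) ≈ 0.223 mcg/mL.
Regimen B: f = (1/2)^(28/17) ≈ 0.3193; Cmin,ss = (166/123)·f/(1−f) ≈ 0.633 mcg/mL.
Difference ≈ 0.223 − 0.633 ≈ -0.410 mcg/mL.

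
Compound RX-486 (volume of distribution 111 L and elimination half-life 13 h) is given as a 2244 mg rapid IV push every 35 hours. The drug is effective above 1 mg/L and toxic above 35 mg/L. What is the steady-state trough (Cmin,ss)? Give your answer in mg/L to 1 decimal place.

τ/t½ = 35/13 ≈ 2.6923, so fraction remaining f = (1/2)^(35/13) ≈ 0.1547.
Accumulation ratio R = 1/(1 − f) ≈ 1/0.8453 ≈ 1.1830.
Single-dose peak C₀ = D/Vd = 2244/111 ≈ 20.216 mg/L.
Cmax,ss = C₀/(1 − f) ≈ 20.216/0.8453 ≈ 23.916 mg/L.
One interval later, Cmin,ss = Cmax,ss·e^(−kτ) ≈ 23.916 × 0.1547 ≈ 3.700 mg/L.
Trough 3.7 mg/L vs MEC 1 mg/L: adequate.

3.7 mg/L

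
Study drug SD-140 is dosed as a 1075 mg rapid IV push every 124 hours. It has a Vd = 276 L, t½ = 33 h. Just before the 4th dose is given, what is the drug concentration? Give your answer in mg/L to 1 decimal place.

f = (1/2)^(τ/t½) = (1/2)^(124/33) ≈ 0.0739.
C₀ = D/Vd = 1075/276 ≈ 3.895 mg/L.
Before the 4th dose, 3 doses have been given. Superposition: Cmin = C₀·(f + f² + … + f^3).
≈ 3.895 × (0.0739 + 0.0055 + 0.0004) ≈ 3.895 × 0.0798 ≈ 0.311 mg/L.

0.3 mg/L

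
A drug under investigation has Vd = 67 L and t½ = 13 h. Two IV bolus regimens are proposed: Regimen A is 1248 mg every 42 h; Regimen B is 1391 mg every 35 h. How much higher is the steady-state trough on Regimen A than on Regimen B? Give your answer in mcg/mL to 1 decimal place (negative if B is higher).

Regimen A: f = (1/2)^(42/13) ≈ 0.1065; Cmin,ss = (1248/67)·f/(1−f) ≈ 2.220 mcg/mL.
Regimen B: f = (1/2)^(35/13) ≈ 0.1547; Cmin,ss = (1391/67)·f/(1−f) ≈ 3.800 mcg/mL.
Difference ≈ 2.220 − 3.800 ≈ -1.580 mcg/mL.

-1.6 mcg/mL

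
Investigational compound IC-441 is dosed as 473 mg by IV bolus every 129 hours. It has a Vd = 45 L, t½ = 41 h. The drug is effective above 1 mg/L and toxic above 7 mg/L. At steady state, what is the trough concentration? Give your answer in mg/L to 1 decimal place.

1.3 mg/L

τ/t½ = 129/41 ≈ 3.1463, so fraction remaining f = (1/2)^(129/41) ≈ 0.1129.
Each bolus raises the concentration by D/Vd = 473/45 ≈ 10.511 mg/L.
Steady-state trough Cmin,ss = C₀·f/(1−f) ≈ 10.511 × 0.1129/0.8871 ≈ 1.338 mg/L.
Trough 1.3 mg/L vs MEC 1 mg/L: adequate.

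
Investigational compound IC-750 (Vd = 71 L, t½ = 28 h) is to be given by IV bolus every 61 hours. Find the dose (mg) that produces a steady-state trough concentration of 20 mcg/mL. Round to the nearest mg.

5008 mg

τ/t½ = 61/28 ≈ 2.1786, so f = (1/2)^(61/28) ≈ 0.220894.
Cmin,ss = (D/Vd)·f/(1−f), so D = Cmin,ss·Vd·(1−f)/f.
D = 20 × 71 × (1−f)/f ≈ 20 × 71 × 3.52706 ≈ 5008.43 mg.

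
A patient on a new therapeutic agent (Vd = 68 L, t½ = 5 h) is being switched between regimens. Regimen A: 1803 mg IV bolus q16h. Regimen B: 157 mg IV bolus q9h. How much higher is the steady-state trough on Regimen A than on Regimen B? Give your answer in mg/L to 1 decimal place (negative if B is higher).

Regimen A: f = (1/2)^(16/5) ≈ 0.1088; Cmin,ss = (1803/68)·f/(1−f) ≈ 3.237 mg/L.
Regimen B: f = (1/2)^(9/5) ≈ 0.2872; Cmin,ss = (157/68)·f/(1−f) ≈ 0.930 mg/L.
Difference ≈ 3.237 − 0.930 ≈ 2.307 mg/L.

2.3 mg/L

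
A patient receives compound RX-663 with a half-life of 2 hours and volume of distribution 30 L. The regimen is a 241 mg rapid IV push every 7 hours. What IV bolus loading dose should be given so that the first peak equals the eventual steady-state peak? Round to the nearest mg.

f = (1/2)^(7/2) ≈ 0.088388; accumulation ratio R = 1/(1−f) ≈ 1.09696.
Loading dose to hit Cmax,ss on first dose: D_load = D_maint·R ≈ 241 × 1.09696 ≈ 264.37 mg.

264 mg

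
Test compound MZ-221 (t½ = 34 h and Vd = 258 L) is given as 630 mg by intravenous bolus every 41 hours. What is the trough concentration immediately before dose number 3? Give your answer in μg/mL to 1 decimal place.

f = (1/2)^(τ/t½) = (1/2)^(41/34) ≈ 0.4335.
C₀ = D/Vd = 630/258 ≈ 2.442 μg/mL.
Before the 3rd dose, 2 doses have been given. Superposition: Cmin = C₀·(f + f²).
≈ 2.442 × (0.4335 + 0.1879) ≈ 2.442 × 0.6214 ≈ 1.517 μg/mL.

1.5 μg/mL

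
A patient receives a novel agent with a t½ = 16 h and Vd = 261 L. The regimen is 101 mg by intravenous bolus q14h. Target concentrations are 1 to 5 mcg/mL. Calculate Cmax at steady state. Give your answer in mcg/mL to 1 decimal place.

0.9 mcg/mL

k = ln2/t½ = ln2/16 ≈ 0.043322 h⁻¹; fraction remaining f = e^(−kτ) = e^(−0.043322×14) ≈ 0.5453.
At steady state, accumulation factor R = 1/(1 − e^(−kτ)) ≈ 2.1993.
Single-dose peak C₀ = D/Vd = 101/261 ≈ 0.387 mcg/mL.
Steady-state peak Cmax,ss = C₀·R ≈ 0.387 × 2.1993 ≈ 0.851 mcg/mL.
Peak 0.9 mcg/mL vs MTC 5 mcg/mL: below toxic threshold.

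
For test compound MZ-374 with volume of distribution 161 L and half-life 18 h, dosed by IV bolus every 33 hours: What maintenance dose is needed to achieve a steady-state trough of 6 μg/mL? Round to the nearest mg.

τ/t½ = 33/18 ≈ 1.8333, so f = (1/2)^(33/18) ≈ 0.280616.
Cmin,ss = (D/Vd)·f/(1−f), so D = Cmin,ss·Vd·(1−f)/f.
D = 6 × 161 × (1−f)/f ≈ 6 × 161 × 2.56359 ≈ 2476.43 mg.

2476 mg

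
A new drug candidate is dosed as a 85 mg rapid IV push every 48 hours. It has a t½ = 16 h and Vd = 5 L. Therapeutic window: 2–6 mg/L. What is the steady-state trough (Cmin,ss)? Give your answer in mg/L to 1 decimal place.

The dosing interval is 3 half-lives, so f = 2^(−3) = 0.125.
At steady state, R = 1/(1 − 0.125) = 8/7.
Single-dose peak C₀ = D/Vd = 85/5 = 17 mg/L.
Steady-state peak Cmax,ss = C₀·R = 17 × 8/7 ≈ 19.429 mg/L.
Steady-state trough Cmin,ss = Cmax,ss·f ≈ 19.429 × 0.125 ≈ 2.429 mg/L.
Trough 2.4 mg/L vs MEC 2 mg/L: adequate.

2.4 mg/L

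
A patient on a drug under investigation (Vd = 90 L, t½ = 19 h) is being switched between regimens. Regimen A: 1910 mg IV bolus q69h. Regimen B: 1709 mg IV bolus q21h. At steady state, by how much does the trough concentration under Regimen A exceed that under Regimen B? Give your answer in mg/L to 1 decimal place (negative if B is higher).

-14.6 mg/L

Regimen A: f = (1/2)^(69/19) ≈ 0.0807; Cmin,ss = (1910/90)·f/(1−f) ≈ 1.863 mg/L.
Regimen B: f = (1/2)^(21/19) ≈ 0.4648; Cmin,ss = (1709/90)·f/(1−f) ≈ 16.491 mg/L.
Difference ≈ 1.863 − 16.491 ≈ -14.628 mg/L.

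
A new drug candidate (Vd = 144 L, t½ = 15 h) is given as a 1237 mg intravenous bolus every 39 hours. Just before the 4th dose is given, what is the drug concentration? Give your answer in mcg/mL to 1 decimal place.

f = (1/2)^(τ/t½) = (1/2)^(39/15) ≈ 0.1649.
C₀ = D/Vd = 1237/144 ≈ 8.590 mcg/mL.
Before the 4th dose, 3 doses have been given. Superposition: Cmin = C₀·(f + f² + … + f^3).
≈ 8.590 × (0.1649 + 0.0272 + 0.0045) ≈ 8.590 × 0.1966 ≈ 1.689 mcg/mL.

1.7 mcg/mL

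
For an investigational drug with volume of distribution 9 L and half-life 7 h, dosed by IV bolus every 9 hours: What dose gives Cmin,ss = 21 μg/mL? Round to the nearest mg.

272 mg

τ/t½ = 9/7 ≈ 1.2857, so f = (1/2)^(9/7) ≈ 0.410168.
Cmin,ss = (D/Vd)·f/(1−f), so D = Cmin,ss·Vd·(1−f)/f.
D = 21 × 9 × (1−f)/f ≈ 21 × 9 × 1.43803 ≈ 271.79 mg.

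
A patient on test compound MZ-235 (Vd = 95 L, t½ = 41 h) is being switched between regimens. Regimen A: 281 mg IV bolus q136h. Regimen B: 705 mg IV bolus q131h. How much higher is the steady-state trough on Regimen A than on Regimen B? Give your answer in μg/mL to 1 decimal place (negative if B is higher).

-0.6 μg/mL

Regimen A: f = (1/2)^(136/41) ≈ 0.1003; Cmin,ss = (281/95)·f/(1−f) ≈ 0.330 μg/mL.
Regimen B: f = (1/2)^(131/41) ≈ 0.1092; Cmin,ss = (705/95)·f/(1−f) ≈ 0.910 μg/mL.
Difference ≈ 0.330 − 0.910 ≈ -0.580 μg/mL.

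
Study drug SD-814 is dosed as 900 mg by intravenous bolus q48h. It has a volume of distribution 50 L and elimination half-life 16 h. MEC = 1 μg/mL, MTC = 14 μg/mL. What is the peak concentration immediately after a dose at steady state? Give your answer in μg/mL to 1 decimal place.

20.6 μg/mL

The dosing interval is 3 half-lives, so f = 2^(−3) = 0.125.
At steady state, R = 1/(1 − 0.125) = 8/7.
Single-dose peak C₀ = D/Vd = 900/50 = 18 μg/mL.
Steady-state peak Cmax,ss = C₀·R = 18 × 8/7 ≈ 20.571 μg/mL.
Peak 20.6 μg/mL vs MTC 14 μg/mL: exceeds toxic threshold.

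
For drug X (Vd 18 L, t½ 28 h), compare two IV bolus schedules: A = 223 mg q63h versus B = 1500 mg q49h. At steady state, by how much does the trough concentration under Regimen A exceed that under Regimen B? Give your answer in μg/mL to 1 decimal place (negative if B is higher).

-32.0 μg/mL

Regimen A: f = (1/2)^(63/28) ≈ 0.2102; Cmin,ss = (223/18)·f/(1−f) ≈ 3.297 μg/mL.
Regimen B: f = (1/2)^(49/28) ≈ 0.2973; Cmin,ss = (1500/18)·f/(1−f) ≈ 35.257 μg/mL.
Difference ≈ 3.297 − 35.257 ≈ -31.960 μg/mL.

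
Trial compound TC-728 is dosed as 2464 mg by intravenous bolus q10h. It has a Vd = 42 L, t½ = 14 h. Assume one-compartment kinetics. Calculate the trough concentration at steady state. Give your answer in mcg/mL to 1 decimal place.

91.6 mcg/mL

Over one 10-h interval, 10/14 ≈ 0.71429 half-lives elapse, leaving f ≈ 0.6095 of each dose.
Accumulation ratio R = 1/(1 − f) ≈ 1/0.3905 ≈ 2.5608.
Single-dose peak C₀ = D/Vd = 2464/42 ≈ 58.667 mcg/mL.
Cmax,ss = C₀/(1 − f) ≈ 58.667/0.3905 ≈ 150.236 mcg/mL.
Steady-state trough Cmin,ss = Cmax,ss·f ≈ 150.236 × 0.6095 ≈ 91.569 mcg/mL.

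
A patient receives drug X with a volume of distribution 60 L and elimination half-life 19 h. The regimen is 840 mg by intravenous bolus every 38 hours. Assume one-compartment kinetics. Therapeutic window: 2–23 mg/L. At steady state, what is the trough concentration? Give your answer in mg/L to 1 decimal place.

The dosing interval is 2 half-lives, so f = 2^(−2) = 0.25.
Accumulation ratio R = 1/(1 − f) = 1/0.75 = 4/3.
Single-dose peak C₀ = D/Vd = 840/60 = 14 mg/L.
Steady-state peak Cmax,ss = C₀·R = 14 × 4/3 ≈ 18.667 mg/L.
Steady-state trough Cmin,ss = Cmax,ss·f ≈ 18.667 × 0.25 ≈ 4.667 mg/L.
Trough 4.7 mg/L vs MEC 2 mg/L: adequate.

4.7 mg/L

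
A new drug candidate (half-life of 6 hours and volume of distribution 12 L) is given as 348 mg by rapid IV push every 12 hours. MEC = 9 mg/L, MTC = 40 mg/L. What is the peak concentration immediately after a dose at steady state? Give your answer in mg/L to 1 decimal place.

The dosing interval is 2 half-lives, so f = 2^(−2) = 0.25.
At steady state, R = 1/(1 − 0.25) = 4/3.
Single-dose peak C₀ = D/Vd = 348/12 = 29 mg/L.
Steady-state peak Cmax,ss = C₀·R = 29 × 4/3 ≈ 38.667 mg/L.
Peak 38.7 mg/L vs MTC 40 mg/L: below toxic threshold.

38.7 mg/L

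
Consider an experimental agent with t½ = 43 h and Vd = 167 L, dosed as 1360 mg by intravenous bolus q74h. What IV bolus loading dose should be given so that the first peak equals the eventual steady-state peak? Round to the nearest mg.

1952 mg

f = (1/2)^(74/43) ≈ 0.303353; accumulation ratio R = 1/(1−f) ≈ 1.43545.
Loading dose to hit Cmax,ss on first dose: D_load = D_maint·R ≈ 1360 × 1.43545 ≈ 1952.21 mg.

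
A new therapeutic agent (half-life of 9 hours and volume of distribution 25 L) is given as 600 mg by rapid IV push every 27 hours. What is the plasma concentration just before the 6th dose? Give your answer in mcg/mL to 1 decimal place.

3.4 mcg/mL

f = (1/2)^(τ/t½) = (1/2)^(27/9) ≈ 0.1250.
C₀ = D/Vd = 600/25 ≈ 24.000 mcg/mL.
Before the 6th dose, 5 doses have been given. Superposition: Cmin = C₀·(f + f² + … + f^5).
≈ 24.000 × (0.1250 + 0.0156 + 0.0020 + 0.0002 + 0.0000) ≈ 24.000 × 0.1428 ≈ 3.427 mcg/mL.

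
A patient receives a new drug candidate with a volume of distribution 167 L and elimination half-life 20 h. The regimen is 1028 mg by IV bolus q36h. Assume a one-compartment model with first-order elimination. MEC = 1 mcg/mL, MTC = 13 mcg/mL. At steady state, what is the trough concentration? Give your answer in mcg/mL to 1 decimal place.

2.5 mcg/mL

k = ln2/t½ = ln2/20 ≈ 0.034657 h⁻¹; fraction remaining f = e^(−kτ) = e^(−0.034657×36) ≈ 0.2872.
Single-dose peak C₀ = D/Vd = 1028/167 ≈ 6.156 mcg/mL.
Steady-state trough Cmin,ss = C₀·f/(1−f) ≈ 6.156 × 0.2872/0.7128 ≈ 2.480 mcg/mL.
Trough 2.5 mcg/mL vs MEC 1 mcg/mL: adequate.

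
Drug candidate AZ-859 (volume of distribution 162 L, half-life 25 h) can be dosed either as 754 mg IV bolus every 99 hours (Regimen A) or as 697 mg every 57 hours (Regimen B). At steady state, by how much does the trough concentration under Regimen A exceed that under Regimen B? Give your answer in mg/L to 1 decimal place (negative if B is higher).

Regimen A: f = (1/2)^(99/25) ≈ 0.0643; Cmin,ss = (754/162)·f/(1−f) ≈ 0.320 mg/L.
Regimen B: f = (1/2)^(57/25) ≈ 0.2059; Cmin,ss = (697/162)·f/(1−f) ≈ 1.116 mg/L.
Difference ≈ 0.320 − 1.116 ≈ -0.796 mg/L.

-0.8 mg/L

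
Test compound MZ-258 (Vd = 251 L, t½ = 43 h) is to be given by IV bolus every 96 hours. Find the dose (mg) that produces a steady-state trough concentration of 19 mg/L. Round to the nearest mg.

17644 mg

τ/t½ = 96/43 ≈ 2.2326, so f = (1/2)^(96/43) ≈ 0.212781.
Cmin,ss = (D/Vd)·f/(1−f), so D = Cmin,ss·Vd·(1−f)/f.
D = 19 × 251 × (1−f)/f ≈ 19 × 251 × 3.69967 ≈ 17643.73 mg.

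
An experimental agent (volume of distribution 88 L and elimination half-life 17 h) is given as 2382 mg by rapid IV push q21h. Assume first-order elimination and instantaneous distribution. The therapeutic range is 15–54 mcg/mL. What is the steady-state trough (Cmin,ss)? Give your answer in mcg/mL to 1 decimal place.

Over one 21-h interval, 21/17 ≈ 1.2353 half-lives elapse, leaving f ≈ 0.4248 of each dose.
At steady state, accumulation factor R = 1/(1 − e^(−kτ)) ≈ 1.7385.
Each bolus raises the concentration by D/Vd = 2382/88 ≈ 27.068 mcg/mL.
Cmax,ss = C₀/(1 − f) ≈ 27.068/0.5752 ≈ 47.058 mcg/mL.
Steady-state trough Cmin,ss = Cmax,ss·f ≈ 47.058 × 0.4248 ≈ 19.990 mcg/mL.
Trough 20.0 mcg/mL vs MEC 15 mcg/mL: adequate.

20.0 mcg/mL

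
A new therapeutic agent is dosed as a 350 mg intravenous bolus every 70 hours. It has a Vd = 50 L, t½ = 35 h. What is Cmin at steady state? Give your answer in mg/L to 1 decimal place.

2.3 mg/L

The dosing interval is 2 half-lives, so f = 2^(−2) = 0.25.
At steady state, R = 1/(1 − 0.25) = 4/3.
Single-dose peak C₀ = D/Vd = 350/50 = 7 mg/L.
Steady-state peak Cmax,ss = C₀·R = 7 × 4/3 ≈ 9.333 mg/L.
Steady-state trough Cmin,ss = Cmax,ss·f ≈ 9.333 × 0.25 ≈ 2.333 mg/L.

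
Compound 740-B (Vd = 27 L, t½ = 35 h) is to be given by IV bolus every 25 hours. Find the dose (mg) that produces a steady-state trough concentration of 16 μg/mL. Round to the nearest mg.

277 mg

τ/t½ = 25/35 ≈ 0.71429, so f = (1/2)^(25/35) ≈ 0.609507.
Cmin,ss = (D/Vd)·f/(1−f), so D = Cmin,ss·Vd·(1−f)/f.
D = 16 × 27 × (1−f)/f ≈ 16 × 27 × 0.64067 ≈ 276.77 mg.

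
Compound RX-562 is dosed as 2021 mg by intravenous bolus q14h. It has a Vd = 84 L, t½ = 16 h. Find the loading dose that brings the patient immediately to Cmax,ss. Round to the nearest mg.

4444 mg

f = (1/2)^(14/16) ≈ 0.545254; accumulation ratio R = 1/(1−f) ≈ 2.19903.
Loading dose to hit Cmax,ss on first dose: D_load = D_maint·R ≈ 2021 × 2.19903 ≈ 4444.24 mg.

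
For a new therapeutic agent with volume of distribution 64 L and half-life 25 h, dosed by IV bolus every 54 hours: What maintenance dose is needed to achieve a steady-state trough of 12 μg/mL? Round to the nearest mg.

2664 mg

τ/t½ = 54/25 ≈ 2.16, so f = (1/2)^(54/25) ≈ 0.223756.
Cmin,ss = (D/Vd)·f/(1−f), so D = Cmin,ss·Vd·(1−f)/f.
D = 12 × 64 × (1−f)/f ≈ 12 × 64 × 3.46915 ≈ 2664.31 mg.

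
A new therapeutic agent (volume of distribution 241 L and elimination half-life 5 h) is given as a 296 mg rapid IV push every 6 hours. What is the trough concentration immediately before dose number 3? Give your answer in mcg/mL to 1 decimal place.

0.8 mcg/mL

f = (1/2)^(τ/t½) = (1/2)^(6/5) ≈ 0.4353.
C₀ = D/Vd = 296/241 ≈ 1.228 mcg/mL.
Before the 3rd dose, 2 doses have been given. Superposition: Cmin = C₀·(f + f²).
≈ 1.228 × (0.4353 + 0.1895) ≈ 1.228 × 0.6248 ≈ 0.767 mcg/mL.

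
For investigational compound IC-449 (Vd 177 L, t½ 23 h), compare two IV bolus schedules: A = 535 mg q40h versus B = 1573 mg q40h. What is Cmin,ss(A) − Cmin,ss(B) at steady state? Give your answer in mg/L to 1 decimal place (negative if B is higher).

-2.5 mg/L

Regimen A: f = (1/2)^(40/23) ≈ 0.2996; Cmin,ss = (535/177)·f/(1−f) ≈ 1.293 mg/L.
Regimen B: f = (1/2)^(40/23) ≈ 0.2996; Cmin,ss = (1573/177)·f/(1−f) ≈ 3.801 mg/L.
Difference ≈ 1.293 − 3.801 ≈ -2.508 mg/L.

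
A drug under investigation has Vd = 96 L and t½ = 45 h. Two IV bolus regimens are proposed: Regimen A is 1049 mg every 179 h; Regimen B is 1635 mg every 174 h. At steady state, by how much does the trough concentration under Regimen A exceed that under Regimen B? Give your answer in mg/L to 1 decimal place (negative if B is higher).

Regimen A: f = (1/2)^(179/45) ≈ 0.0635; Cmin,ss = (1049/96)·f/(1−f) ≈ 0.741 mg/L.
Regimen B: f = (1/2)^(174/45) ≈ 0.0686; Cmin,ss = (1635/96)·f/(1−f) ≈ 1.254 mg/L.
Difference ≈ 0.741 − 1.254 ≈ -0.513 mg/L.

-0.5 mg/L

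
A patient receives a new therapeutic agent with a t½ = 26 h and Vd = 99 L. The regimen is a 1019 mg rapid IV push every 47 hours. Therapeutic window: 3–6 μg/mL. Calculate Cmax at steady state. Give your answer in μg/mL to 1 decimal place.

τ/t½ = 47/26 ≈ 1.8077, so fraction remaining f = (1/2)^(47/26) ≈ 0.2856.
At steady state, accumulation factor R = 1/(1 − e^(−kτ)) ≈ 1.3998.
Each bolus raises the concentration by D/Vd = 1019/99 ≈ 10.293 μg/mL.
Cmax,ss = C₀/(1 − f) ≈ 10.293/0.7144 ≈ 14.408 μg/mL.
Peak 14.4 μg/mL vs MTC 6 μg/mL: exceeds toxic threshold.

14.4 μg/mL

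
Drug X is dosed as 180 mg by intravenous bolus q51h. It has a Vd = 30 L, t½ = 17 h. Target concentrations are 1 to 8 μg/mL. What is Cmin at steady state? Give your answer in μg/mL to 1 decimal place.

0.9 μg/mL

τ = 51 h = 3 half-lives, so f = (1/2)^3 = 0.125.
At steady state, R = 1/(1 − 0.125) = 8/7.
Single-dose peak C₀ = D/Vd = 180/30 = 6 μg/mL.
Steady-state peak Cmax,ss = C₀·R = 6 × 8/7 ≈ 6.857 μg/mL.
Steady-state trough Cmin,ss = Cmax,ss·f ≈ 6.857 × 0.125 ≈ 0.857 μg/mL.
Trough 0.9 μg/mL vs MEC 1 μg/mL: subtherapeutic.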